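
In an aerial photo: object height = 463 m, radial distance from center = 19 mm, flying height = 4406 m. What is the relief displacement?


d = h * r / H = 463 * 19 / 4406 = 2.0 mm

2.0 mm


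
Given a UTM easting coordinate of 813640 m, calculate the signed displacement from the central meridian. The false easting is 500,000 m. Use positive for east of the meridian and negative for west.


displacement = 813640 - 500000 = 313640 m

313640 m


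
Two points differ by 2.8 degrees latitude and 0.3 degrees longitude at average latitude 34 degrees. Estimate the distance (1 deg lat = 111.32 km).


dlat_km = 2.8 * 111.32 = 311.696
dlon_km = 0.3 * 111.32 * cos(34) ≈ 27.687
dist = sqrt(311.696^2 + 27.687^2) ≈ 312.9 km

312.9 km


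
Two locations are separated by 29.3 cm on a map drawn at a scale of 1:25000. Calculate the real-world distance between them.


ground = 29.3 cm * 25000 / 100 = 7325.0 m = 7.325 km

7.325 km


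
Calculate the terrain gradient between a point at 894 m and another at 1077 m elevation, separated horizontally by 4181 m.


gradient = (1077 - 894) / 4181 = 183 / 4181 = 0.0438

0.0438


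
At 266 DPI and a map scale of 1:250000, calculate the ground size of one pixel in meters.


pixel_cm = 2.54 / 266 ≈ 0.009549 cm
ground = pixel_cm * 250000 / 100 = 2.54 * 250000 / (266 * 100) = 635000 / 26600 ≈ 23.87 m

23.87 m


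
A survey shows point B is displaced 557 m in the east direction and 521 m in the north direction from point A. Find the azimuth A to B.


az = atan2(557, 521) = 46.9 deg
adjusted to 0-360: 46.9 degrees

46.9 degrees


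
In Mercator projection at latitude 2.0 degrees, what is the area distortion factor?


area_distortion = 1/cos^2(2.0) = 1.001

1.001


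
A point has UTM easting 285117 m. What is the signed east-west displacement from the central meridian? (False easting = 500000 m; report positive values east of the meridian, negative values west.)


displacement = 285117 - 500000 = -214883 m

-214883 m


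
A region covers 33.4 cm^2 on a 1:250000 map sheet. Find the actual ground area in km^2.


ground_area = 33.4 * (250000/100)^2 = 208750000.0 m^2 = 208.75 km^2

208.75 km^2


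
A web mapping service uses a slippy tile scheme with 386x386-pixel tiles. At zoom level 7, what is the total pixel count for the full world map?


tiles per axis = 2^7 = 128
total tiles = 128^2 = 16384
pixels per axis = 128 * 386 = 49408
total pixels = 49408^2 = 2441150464

2441150464 pixels


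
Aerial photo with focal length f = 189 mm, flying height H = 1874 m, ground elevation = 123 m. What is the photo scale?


scale = f / (H - h) = 189 mm / 1751 m = 189 / 1751000 = 1:9265

1:9265


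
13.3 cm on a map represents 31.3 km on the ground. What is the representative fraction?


ground = 31.3 km = 3130000 cm; RF denominator = ground / map = 3130000 / 13.3 ≈ 235338; RF = 1:235338

1:235338


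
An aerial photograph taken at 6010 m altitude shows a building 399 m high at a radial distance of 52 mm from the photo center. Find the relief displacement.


d = h * r / H = 399 * 52 / 6010 = 3.45 mm

3.45 mm


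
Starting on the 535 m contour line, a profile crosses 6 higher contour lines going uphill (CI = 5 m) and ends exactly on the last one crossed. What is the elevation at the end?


elevation = 535 + 6 * 5 = 565 m

565 m


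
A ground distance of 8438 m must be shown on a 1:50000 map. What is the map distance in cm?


map_cm = 8438 * 100 / 50000 = 16.876 cm ≈ 16.88 cm

16.88 cm


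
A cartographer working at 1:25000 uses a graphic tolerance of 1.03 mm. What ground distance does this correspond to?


ground = 1.03 mm * 25000 / 1000 = 25.75 m

25.75 m


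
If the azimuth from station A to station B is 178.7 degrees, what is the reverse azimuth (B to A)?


back azimuth = (178.7 + 180) mod 360 = 358.7 degrees

358.7 degrees


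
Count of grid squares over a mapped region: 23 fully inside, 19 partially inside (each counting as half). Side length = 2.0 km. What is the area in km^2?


effective squares = 23 + 19 * 0.5 = 32.5
area = 32.5 * 4.0 = 130.0 km^2

130.0 km^2


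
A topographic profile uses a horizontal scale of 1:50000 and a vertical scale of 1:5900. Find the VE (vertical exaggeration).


VE = horizontal_scale / vertical_scale = 50000 / 5900 ≈ 8.5

8.5x


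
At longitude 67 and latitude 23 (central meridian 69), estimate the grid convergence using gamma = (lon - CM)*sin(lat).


gamma = (67 - 69) * sin(23) = -2 * 0.390731 = -0.781 degrees

-0.781 degrees


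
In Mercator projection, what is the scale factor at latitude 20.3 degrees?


SF = 1 / cos(20.3) = 1 / 0.937889 = 1.066

1.066


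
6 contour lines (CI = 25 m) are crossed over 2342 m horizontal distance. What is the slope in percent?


elevation change = 6 * 25 = 150 m
slope = 150 / 2342 * 100 = 6.4%

6.4%


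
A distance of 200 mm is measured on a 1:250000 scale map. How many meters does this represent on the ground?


ground = 200 mm * 250000 / 1000 = 50000.0 m

50000.0 m


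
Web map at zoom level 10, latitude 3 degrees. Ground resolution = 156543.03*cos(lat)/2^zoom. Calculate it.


res = 156543.03 * cos(3) / 2^10 = 156543.03 * 0.99862953 / 1024 = 152.66 m/pixel

152.66 m/pixel


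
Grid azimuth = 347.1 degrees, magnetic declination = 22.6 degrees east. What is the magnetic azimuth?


magnetic azimuth = grid azimuth - declination (east +ve)
mag_az = 347.1 - 22.6 = 324.5 degrees

324.5 degrees


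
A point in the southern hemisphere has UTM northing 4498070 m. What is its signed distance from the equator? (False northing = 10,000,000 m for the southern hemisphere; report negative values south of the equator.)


For southern: actual = 4498070 - 10000000 = -5501930 m

-5501930 m


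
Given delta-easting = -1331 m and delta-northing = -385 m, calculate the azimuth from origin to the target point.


az = atan2(-1331, -385) = -106.1 deg
adjusted to 0-360: 253.9 degrees

253.9 degrees


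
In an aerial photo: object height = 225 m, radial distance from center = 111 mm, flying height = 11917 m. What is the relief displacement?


d = h * r / H = 225 * 111 / 11917 = 2.1 mm

2.1 mm


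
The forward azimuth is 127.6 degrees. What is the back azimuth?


back azimuth = (127.6 + 180) mod 360 = 307.6 degrees

307.6 degrees


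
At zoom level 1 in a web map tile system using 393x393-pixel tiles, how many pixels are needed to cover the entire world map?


tiles per axis = 2^1 = 2
total tiles = 2^2 = 4
pixels per axis = 2 * 393 = 786
total pixels = 786^2 = 617796

617796 pixels


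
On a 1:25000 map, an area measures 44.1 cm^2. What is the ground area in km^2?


ground_area = 44.1 * (25000/100)^2 = 2756250.0 m^2 = 2.75625 km^2 ≈ 2.756 km^2

2.756 km^2


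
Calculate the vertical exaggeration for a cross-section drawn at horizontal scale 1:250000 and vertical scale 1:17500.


VE = horizontal_scale / vertical_scale = 250000 / 17500 ≈ 14.3

14.3x


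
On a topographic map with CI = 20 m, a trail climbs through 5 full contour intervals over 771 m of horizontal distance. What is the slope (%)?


elevation change = 5 * 20 = 100 m
slope = 100 / 771 * 100 = 13.0%

13.0%


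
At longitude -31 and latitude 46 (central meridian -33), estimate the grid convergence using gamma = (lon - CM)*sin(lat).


gamma = (-31 - -33) * sin(46) = 2 * 0.71934 = 1.439 degrees

1.439 degrees


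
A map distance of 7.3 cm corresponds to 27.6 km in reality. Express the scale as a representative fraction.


ground = 27.6 km = 2760000 cm; RF denominator = ground / map = 2760000 / 7.3 ≈ 378082; RF = 1:378082

1:378082


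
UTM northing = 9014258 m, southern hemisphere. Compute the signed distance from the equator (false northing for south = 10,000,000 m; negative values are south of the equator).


For southern: actual = 9014258 - 10000000 = -985742 m

-985742 m


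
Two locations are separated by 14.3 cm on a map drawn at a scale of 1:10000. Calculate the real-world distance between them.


ground = 14.3 cm * 10000 / 100 = 1430.0 m = 1.43 km

1.43 km


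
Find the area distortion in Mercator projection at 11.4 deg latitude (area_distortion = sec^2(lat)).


area_distortion = 1/cos^2(11.4) = 1.041

1.041


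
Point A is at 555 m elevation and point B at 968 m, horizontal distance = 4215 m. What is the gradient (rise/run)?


gradient = (968 - 555) / 4215 = 413 / 4215 = 0.098

0.098


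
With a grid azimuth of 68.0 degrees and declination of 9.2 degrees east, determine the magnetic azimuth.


magnetic azimuth = grid azimuth - declination (east +ve)
mag_az = 68.0 - 9.2 = 58.8 degrees

58.8 degrees


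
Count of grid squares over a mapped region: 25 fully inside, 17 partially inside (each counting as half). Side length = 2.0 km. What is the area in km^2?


effective squares = 25 + 17 * 0.5 = 33.5
area = 33.5 * 4.0 = 134.0 km^2

134.0 km^2


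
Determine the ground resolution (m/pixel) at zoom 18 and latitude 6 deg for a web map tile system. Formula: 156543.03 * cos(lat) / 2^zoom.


res = 156543.03 * cos(6) / 2^18 = 156543.03 * 0.9945219 / 262144 = 0.59 m/pixel

0.59 m/pixel


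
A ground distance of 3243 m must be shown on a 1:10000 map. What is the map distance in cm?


map_cm = 3243 * 100 / 10000 = 32.43 cm

32.43 cm


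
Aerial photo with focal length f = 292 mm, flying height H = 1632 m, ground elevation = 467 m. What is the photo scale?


scale = f / (H - h) = 292 mm / 1165 m = 292 / 1165000 = 1:3990

1:3990


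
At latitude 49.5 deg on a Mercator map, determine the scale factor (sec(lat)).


SF = 1 / cos(49.5) = 1 / 0.649448 = 1.54

1.54


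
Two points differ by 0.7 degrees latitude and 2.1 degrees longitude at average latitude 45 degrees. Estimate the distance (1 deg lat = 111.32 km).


dlat_km = 0.7 * 111.32 = 77.924
dlon_km = 2.1 * 111.32 * cos(45) ≈ 165.302
dist = sqrt(77.924^2 + 165.302^2) ≈ 182.7 km

182.7 km


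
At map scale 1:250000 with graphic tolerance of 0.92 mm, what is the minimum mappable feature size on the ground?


ground = 0.92 mm * 250000 / 1000 = 230.0 m

230.0 m


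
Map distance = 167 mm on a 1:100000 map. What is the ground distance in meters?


ground = 167 mm * 100000 / 1000 = 16700.0 m

16700.0 m


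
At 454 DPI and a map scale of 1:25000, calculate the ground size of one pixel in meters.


pixel_cm = 2.54 / 454 ≈ 0.005595 cm
ground = pixel_cm * 25000 / 100 = 2.54 * 25000 / (454 * 100) = 63500 / 45400 ≈ 1.4 m

1.4 m


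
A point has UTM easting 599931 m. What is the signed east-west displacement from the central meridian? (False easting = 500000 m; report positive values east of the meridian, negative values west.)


displacement = 599931 - 500000 = 99931 m

99931 m


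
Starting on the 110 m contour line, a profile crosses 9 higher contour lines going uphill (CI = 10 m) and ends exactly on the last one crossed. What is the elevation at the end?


elevation = 110 + 9 * 10 = 200 m

200 m


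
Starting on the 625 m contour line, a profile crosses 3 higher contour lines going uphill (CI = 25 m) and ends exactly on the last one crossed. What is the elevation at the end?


elevation = 625 + 3 * 25 = 700 m

700 m


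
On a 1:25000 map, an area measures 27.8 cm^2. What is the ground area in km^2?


ground_area = 27.8 * (25000/100)^2 = 1737500.0 m^2 = 1.7375 km^2 ≈ 1.738 km^2

1.738 km^2


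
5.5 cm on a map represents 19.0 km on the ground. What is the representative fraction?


ground = 19.0 km = 1900000 cm; RF denominator = ground / map = 1900000 / 5.5 ≈ 345455; RF = 1:345455

1:345455


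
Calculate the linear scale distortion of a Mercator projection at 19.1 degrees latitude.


SF = 1 / cos(19.1) = 1 / 0.944949 = 1.058

1.058


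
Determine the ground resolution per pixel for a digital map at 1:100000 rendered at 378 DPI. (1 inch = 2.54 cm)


pixel_cm = 2.54 / 378 ≈ 0.00672 cm
ground = pixel_cm * 100000 / 100 = 2.54 * 100000 / (378 * 100) = 254000 / 37800 ≈ 6.72 m

6.72 m


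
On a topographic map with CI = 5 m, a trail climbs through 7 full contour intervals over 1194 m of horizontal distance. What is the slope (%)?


elevation change = 7 * 5 = 35 m
slope = 35 / 1194 * 100 = 2.9%

2.9%


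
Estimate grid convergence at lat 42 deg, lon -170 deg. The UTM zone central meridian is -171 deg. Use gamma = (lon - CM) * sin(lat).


gamma = (-170 - -171) * sin(42) = 1 * 0.669131 = 0.669 degrees

0.669 degrees


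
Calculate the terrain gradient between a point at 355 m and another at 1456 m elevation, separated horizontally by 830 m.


gradient = (1456 - 355) / 830 = 1101 / 830 = 1.3265

1.3265


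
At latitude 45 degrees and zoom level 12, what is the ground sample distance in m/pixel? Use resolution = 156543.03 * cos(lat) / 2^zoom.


res = 156543.03 * cos(45) / 2^12 = 156543.03 * 0.70710678 / 4096 = 27.02 m/pixel

27.02 m/pixel


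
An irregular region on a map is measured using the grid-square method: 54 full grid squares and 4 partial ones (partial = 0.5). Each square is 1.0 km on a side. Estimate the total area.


effective squares = 54 + 4 * 0.5 = 56.0
area = 56.0 * 1.0 = 56.0 km^2

56.0 km^2


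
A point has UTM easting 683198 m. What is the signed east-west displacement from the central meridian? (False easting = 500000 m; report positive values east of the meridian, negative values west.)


displacement = 683198 - 500000 = 183198 m

183198 m


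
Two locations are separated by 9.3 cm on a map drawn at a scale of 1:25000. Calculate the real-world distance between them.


ground = 9.3 cm * 25000 / 100 = 2325.0 m = 2.325 km

2.325 km


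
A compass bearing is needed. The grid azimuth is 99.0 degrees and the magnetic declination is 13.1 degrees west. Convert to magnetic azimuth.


magnetic azimuth = grid azimuth - declination (east +ve)
mag_az = 99.0 - -13.1 = 112.1 degrees

112.1 degrees


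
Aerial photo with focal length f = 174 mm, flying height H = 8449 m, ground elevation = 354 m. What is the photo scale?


scale = f / (H - h) = 174 mm / 8095 m = 174 / 8095000 = 1:46523

1:46523


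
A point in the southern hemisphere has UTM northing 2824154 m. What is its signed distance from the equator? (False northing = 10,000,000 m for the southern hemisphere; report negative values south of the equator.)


For southern: actual = 2824154 - 10000000 = -7175846 m

-7175846 m


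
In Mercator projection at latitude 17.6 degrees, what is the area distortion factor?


area_distortion = 1/cos^2(17.6) = 1.101

1.101


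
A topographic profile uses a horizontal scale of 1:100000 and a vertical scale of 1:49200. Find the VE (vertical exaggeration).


VE = horizontal_scale / vertical_scale = 100000 / 49200 ≈ 2.0

2.0x


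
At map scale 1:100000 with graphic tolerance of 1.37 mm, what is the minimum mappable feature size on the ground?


ground = 1.37 mm * 100000 / 1000 = 137.0 m

137.0 m


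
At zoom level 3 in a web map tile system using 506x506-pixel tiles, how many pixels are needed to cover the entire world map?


tiles per axis = 2^3 = 8
total tiles = 8^2 = 64
pixels per axis = 8 * 506 = 4048
total pixels = 4048^2 = 16386304

16386304 pixels


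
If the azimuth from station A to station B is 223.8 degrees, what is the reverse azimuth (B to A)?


back azimuth = (223.8 + 180) mod 360 = 43.8 degrees

43.8 degrees


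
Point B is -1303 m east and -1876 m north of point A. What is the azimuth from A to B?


az = atan2(-1303, -1876) = -145.2 deg
adjusted to 0-360: 214.8 degrees

214.8 degrees


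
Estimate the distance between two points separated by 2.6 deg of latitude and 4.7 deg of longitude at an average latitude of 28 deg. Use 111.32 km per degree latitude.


dlat_km = 2.6 * 111.32 = 289.432
dlon_km = 4.7 * 111.32 * cos(28) ≈ 461.962
dist = sqrt(289.432^2 + 461.962^2) ≈ 545.1 km

545.1 km


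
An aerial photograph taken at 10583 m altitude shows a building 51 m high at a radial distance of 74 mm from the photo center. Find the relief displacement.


d = h * r / H = 51 * 74 / 10583 = 0.36 mm

0.36 mm


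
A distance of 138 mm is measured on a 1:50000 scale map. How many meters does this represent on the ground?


ground = 138 mm * 50000 / 1000 = 6900.0 m

6900.0 m


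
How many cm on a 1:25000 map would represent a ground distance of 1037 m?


map_cm = 1037 * 100 / 25000 = 4.148 cm ≈ 4.15 cm

4.15 cm


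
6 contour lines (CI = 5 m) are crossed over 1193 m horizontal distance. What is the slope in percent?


elevation change = 6 * 5 = 30 m
slope = 30 / 1193 * 100 = 2.5%

2.5%


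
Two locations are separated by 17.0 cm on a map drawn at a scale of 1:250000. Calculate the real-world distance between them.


ground = 17.0 cm * 250000 / 100 = 42500.0 m = 42.5 km

42.5 km


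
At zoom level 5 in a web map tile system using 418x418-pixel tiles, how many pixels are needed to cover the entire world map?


tiles per axis = 2^5 = 32
total tiles = 32^2 = 1024
pixels per axis = 32 * 418 = 13376
total pixels = 13376^2 = 178917376

178917376 pixels


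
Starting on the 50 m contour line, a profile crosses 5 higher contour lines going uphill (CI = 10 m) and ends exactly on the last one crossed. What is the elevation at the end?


elevation = 50 + 5 * 10 = 100 m

100 m


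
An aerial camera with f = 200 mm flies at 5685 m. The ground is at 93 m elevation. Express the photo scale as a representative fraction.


scale = f / (H - h) = 200 mm / 5592 m = 200 / 5592000 = 1:27960

1:27960


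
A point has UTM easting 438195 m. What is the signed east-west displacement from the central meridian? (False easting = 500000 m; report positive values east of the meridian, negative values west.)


displacement = 438195 - 500000 = -61805 m

-61805 m


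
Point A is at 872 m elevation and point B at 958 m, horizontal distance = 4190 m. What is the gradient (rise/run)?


gradient = (958 - 872) / 4190 = 86 / 4190 = 0.0205

0.0205


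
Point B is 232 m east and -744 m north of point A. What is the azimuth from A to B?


az = atan2(232, -744) = 162.7 deg
adjusted to 0-360: 162.7 degrees

162.7 degrees


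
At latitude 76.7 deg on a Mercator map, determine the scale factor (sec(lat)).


SF = 1 / cos(76.7) = 1 / 0.23005 = 4.347

4.347


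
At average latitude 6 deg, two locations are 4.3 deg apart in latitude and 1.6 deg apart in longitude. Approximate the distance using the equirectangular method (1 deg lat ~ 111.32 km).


dlat_km = 4.3 * 111.32 = 478.676
dlon_km = 1.6 * 111.32 * cos(6) ≈ 177.136
dist = sqrt(478.676^2 + 177.136^2) ≈ 510.4 km

510.4 km


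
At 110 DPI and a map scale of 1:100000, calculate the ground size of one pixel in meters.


pixel_cm = 2.54 / 110 ≈ 0.023091 cm
ground = pixel_cm * 100000 / 100 = 2.54 * 100000 / (110 * 100) = 254000 / 11000 ≈ 23.09 m

23.09 m


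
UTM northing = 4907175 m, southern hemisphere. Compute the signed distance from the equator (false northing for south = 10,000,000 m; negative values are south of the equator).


For southern: actual = 4907175 - 10000000 = -5092825 m

-5092825 m


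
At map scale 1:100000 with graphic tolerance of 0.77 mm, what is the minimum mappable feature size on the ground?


ground = 0.77 mm * 100000 / 1000 = 77.0 m

77.0 m


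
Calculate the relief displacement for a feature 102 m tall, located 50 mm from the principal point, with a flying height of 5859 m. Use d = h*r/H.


d = h * r / H = 102 * 50 / 5859 = 0.87 mm

0.87 mm


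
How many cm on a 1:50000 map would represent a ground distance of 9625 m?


map_cm = 9625 * 100 / 50000 = 19.25 cm

19.25 cm


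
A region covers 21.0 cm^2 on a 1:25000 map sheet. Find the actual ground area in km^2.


ground_area = 21.0 * (25000/100)^2 = 1312500.0 m^2 = 1.3125 km^2 ≈ 1.313 km^2

1.313 km^2


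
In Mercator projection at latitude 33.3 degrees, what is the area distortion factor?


area_distortion = 1/cos^2(33.3) = 1.431

1.431


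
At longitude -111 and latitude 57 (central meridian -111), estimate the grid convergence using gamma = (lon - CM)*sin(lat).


gamma = (-111 - -111) * sin(57) = 0 * 0.838671 = 0.0 degrees

0.0 degrees


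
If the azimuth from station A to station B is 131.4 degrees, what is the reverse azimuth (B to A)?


back azimuth = (131.4 + 180) mod 360 = 311.4 degrees

311.4 degrees


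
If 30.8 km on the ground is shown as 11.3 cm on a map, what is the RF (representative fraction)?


ground = 30.8 km = 3080000 cm; RF denominator = ground / map = 3080000 / 11.3 ≈ 272566; RF = 1:272566

1:272566


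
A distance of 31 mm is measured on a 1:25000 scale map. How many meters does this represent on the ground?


ground = 31 mm * 25000 / 1000 = 775.0 m

775.0 m


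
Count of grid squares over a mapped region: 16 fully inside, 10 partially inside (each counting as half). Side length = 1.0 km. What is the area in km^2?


effective squares = 16 + 10 * 0.5 = 21.0
area = 21.0 * 1.0 = 21.0 km^2

21.0 km^2


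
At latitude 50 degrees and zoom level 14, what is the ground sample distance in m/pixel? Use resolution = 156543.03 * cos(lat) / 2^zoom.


res = 156543.03 * cos(50) / 2^14 = 156543.03 * 0.64278761 / 16384 = 6.14 m/pixel

6.14 m/pixel


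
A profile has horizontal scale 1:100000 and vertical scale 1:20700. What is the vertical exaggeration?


VE = horizontal_scale / vertical_scale = 100000 / 20700 ≈ 4.8

4.8x


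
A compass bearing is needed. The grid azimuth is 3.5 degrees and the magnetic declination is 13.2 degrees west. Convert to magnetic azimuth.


magnetic azimuth = grid azimuth - declination (east +ve)
mag_az = 3.5 - -13.2 = 16.7 degrees

16.7 degrees


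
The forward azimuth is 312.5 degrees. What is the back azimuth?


back azimuth = (312.5 + 180) mod 360 = 132.5 degrees

132.5 degrees


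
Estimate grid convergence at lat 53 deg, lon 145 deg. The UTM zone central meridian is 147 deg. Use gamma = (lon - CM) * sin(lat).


gamma = (145 - 147) * sin(53) = -2 * 0.798636 = -1.597 degrees

-1.597 degrees


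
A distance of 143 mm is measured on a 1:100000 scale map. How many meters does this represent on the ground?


ground = 143 mm * 100000 / 1000 = 14300.0 m

14300.0 m


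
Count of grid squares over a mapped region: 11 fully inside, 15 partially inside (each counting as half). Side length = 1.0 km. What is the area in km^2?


effective squares = 11 + 15 * 0.5 = 18.5
area = 18.5 * 1.0 = 18.5 km^2

18.5 km^2


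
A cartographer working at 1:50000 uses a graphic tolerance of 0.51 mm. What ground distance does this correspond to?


ground = 0.51 mm * 50000 / 1000 = 25.5 m

25.5 m


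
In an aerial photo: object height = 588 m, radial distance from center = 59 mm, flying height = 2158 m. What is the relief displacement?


d = h * r / H = 588 * 59 / 2158 = 16.08 mm

16.08 mm


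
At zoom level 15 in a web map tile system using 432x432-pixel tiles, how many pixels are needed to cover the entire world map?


tiles per axis = 2^15 = 32768
total tiles = 32768^2 = 1073741824
pixels per axis = 32768 * 432 = 14155776
total pixels = 14155776^2 = 200385994162176

200385994162176 pixels


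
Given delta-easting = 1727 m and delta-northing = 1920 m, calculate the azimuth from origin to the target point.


az = atan2(1727, 1920) = 42.0 deg
adjusted to 0-360: 42.0 degrees

42.0 degrees


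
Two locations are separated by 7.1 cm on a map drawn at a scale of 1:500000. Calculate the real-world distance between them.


ground = 7.1 cm * 500000 / 100 = 35500.0 m = 35.5 km

35.5 km


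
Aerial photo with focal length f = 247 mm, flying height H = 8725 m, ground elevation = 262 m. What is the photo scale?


scale = f / (H - h) = 247 mm / 8463 m = 247 / 8463000 = 1:34263

1:34263


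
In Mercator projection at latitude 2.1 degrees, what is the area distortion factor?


area_distortion = 1/cos^2(2.1) = 1.001

1.001


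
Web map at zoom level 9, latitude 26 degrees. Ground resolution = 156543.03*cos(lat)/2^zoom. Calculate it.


res = 156543.03 * cos(26) / 2^9 = 156543.03 * 0.89879405 / 512 = 274.8 m/pixel

274.8 m/pixel


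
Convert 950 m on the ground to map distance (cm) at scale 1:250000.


map_cm = 950 * 100 / 250000 = 0.38 cm

0.38 cm


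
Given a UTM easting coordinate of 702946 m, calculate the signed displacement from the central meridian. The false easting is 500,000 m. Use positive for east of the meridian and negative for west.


displacement = 702946 - 500000 = 202946 m

202946 m


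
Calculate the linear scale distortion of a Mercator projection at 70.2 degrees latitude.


SF = 1 / cos(70.2) = 1 / 0.338738 = 2.952

2.952


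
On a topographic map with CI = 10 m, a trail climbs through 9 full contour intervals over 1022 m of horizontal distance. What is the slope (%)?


elevation change = 9 * 10 = 90 m
slope = 90 / 1022 * 100 = 8.8%

8.8%


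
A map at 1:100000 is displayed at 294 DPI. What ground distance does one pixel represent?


pixel_cm = 2.54 / 294 ≈ 0.008639 cm
ground = pixel_cm * 100000 / 100 = 2.54 * 100000 / (294 * 100) = 254000 / 29400 ≈ 8.64 m

8.64 m


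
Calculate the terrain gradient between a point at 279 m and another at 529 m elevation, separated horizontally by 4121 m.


gradient = (529 - 279) / 4121 = 250 / 4121 = 0.0607

0.0607


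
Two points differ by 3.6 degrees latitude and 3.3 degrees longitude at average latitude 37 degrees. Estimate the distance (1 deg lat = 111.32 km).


dlat_km = 3.6 * 111.32 = 400.752
dlon_km = 3.3 * 111.32 * cos(37) ≈ 293.384
dist = sqrt(400.752^2 + 293.384^2) ≈ 496.7 km

496.7 km


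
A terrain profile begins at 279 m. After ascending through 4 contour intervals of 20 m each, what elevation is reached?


elevation = 279 + 4 * 20 = 359 m

359 m


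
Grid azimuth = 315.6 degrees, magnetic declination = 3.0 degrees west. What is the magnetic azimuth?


magnetic azimuth = grid azimuth - declination (east +ve)
mag_az = 315.6 - -3.0 = 318.6 degrees

318.6 degrees


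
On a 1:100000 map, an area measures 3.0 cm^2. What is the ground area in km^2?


ground_area = 3.0 * (100000/100)^2 = 3000000.0 m^2 = 3.0 km^2

3.0 km^2


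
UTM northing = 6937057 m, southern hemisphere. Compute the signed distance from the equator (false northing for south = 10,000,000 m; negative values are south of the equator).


For southern: actual = 6937057 - 10000000 = -3062943 m

-3062943 m


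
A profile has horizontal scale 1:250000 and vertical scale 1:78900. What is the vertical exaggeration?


VE = horizontal_scale / vertical_scale = 250000 / 78900 ≈ 3.2

3.2x


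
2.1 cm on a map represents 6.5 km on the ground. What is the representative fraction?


ground = 6.5 km = 650000 cm; RF denominator = ground / map = 650000 / 2.1 ≈ 309524; RF = 1:309524

1:309524


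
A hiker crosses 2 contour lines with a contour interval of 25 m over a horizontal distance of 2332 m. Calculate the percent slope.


elevation change = 2 * 25 = 50 m
slope = 50 / 2332 * 100 = 2.1%

2.1%


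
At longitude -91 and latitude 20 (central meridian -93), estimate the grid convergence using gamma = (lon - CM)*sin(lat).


gamma = (-91 - -93) * sin(20) = 2 * 0.34202 = 0.684 degrees

0.684 degrees


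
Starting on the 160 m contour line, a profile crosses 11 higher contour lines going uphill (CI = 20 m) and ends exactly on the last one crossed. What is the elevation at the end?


elevation = 160 + 11 * 20 = 380 m

380 m


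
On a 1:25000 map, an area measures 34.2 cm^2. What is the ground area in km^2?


ground_area = 34.2 * (25000/100)^2 = 2137500.0 m^2 = 2.1375 km^2 ≈ 2.138 km^2

2.138 km^2


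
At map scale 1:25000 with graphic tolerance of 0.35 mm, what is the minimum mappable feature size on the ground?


ground = 0.35 mm * 25000 / 1000 = 8.75 m

8.75 m


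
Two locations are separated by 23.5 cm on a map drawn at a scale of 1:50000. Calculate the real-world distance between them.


ground = 23.5 cm * 50000 / 100 = 11750.0 m = 11.75 km

11.75 km


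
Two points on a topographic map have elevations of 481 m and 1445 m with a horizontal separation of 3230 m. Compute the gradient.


gradient = (1445 - 481) / 3230 = 964 / 3230 = 0.2985

0.2985


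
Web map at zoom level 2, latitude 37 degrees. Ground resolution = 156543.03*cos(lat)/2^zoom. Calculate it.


res = 156543.03 * cos(37) / 2^2 = 156543.03 * 0.79863551 / 4 = 31255.21 m/pixel

31255.21 m/pixel


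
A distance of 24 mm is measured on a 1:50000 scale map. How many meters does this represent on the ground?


ground = 24 mm * 50000 / 1000 = 1200.0 m

1200.0 m


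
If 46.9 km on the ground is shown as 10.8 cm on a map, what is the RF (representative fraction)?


ground = 46.9 km = 4690000 cm; RF denominator = ground / map = 4690000 / 10.8 ≈ 434259; RF = 1:434259

1:434259


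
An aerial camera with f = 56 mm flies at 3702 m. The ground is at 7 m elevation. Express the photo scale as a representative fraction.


scale = f / (H - h) = 56 mm / 3695 m = 56 / 3695000 = 1:65982

1:65982


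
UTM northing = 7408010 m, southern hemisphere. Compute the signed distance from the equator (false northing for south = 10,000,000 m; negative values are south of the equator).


For southern: actual = 7408010 - 10000000 = -2591990 m

-2591990 m


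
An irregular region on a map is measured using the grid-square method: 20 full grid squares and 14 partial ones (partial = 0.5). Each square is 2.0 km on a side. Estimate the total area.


effective squares = 20 + 14 * 0.5 = 27.0
area = 27.0 * 4.0 = 108.0 km^2

108.0 km^2


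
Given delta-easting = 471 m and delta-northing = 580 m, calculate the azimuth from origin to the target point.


az = atan2(471, 580) = 39.1 deg
adjusted to 0-360: 39.1 degrees

39.1 degrees


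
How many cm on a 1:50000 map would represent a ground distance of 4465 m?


map_cm = 4465 * 100 / 50000 = 8.93 cm

8.93 cm


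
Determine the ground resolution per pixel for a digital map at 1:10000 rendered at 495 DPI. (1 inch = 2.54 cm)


pixel_cm = 2.54 / 495 ≈ 0.005131 cm
ground = pixel_cm * 10000 / 100 = 2.54 * 10000 / (495 * 100) = 25400 / 49500 ≈ 0.51 m

0.51 m


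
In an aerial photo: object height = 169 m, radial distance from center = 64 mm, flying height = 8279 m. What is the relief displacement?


d = h * r / H = 169 * 64 / 8279 = 1.31 mm

1.31 mm


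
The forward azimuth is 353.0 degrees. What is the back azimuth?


back azimuth = (353.0 + 180) mod 360 = 173.0 degrees

173.0 degrees


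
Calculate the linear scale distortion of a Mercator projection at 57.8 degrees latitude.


SF = 1 / cos(57.8) = 1 / 0.532876 = 1.877

1.877


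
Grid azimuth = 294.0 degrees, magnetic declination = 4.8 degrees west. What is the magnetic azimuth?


magnetic azimuth = grid azimuth - declination (east +ve)
mag_az = 294.0 - -4.8 = 298.8 degrees

298.8 degrees


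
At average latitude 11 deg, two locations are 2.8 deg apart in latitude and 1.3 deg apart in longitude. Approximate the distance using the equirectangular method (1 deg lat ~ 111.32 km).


dlat_km = 2.8 * 111.32 = 311.696
dlon_km = 1.3 * 111.32 * cos(11) ≈ 142.057
dist = sqrt(311.696^2 + 142.057^2) ≈ 342.5 km

342.5 km


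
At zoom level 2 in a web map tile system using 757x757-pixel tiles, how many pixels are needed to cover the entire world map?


tiles per axis = 2^2 = 4
total tiles = 4^2 = 16
pixels per axis = 4 * 757 = 3028
total pixels = 3028^2 = 9168784

9168784 pixels


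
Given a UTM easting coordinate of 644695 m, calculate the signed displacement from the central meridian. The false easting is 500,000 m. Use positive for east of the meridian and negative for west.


displacement = 644695 - 500000 = 144695 m

144695 m


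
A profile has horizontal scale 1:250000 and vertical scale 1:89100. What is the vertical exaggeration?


VE = horizontal_scale / vertical_scale = 250000 / 89100 ≈ 2.8

2.8x


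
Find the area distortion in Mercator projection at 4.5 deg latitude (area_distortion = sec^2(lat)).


area_distortion = 1/cos^2(4.5) = 1.006

1.006


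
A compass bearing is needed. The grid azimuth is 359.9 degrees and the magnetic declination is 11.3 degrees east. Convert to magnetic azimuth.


magnetic azimuth = grid azimuth - declination (east +ve)
mag_az = 359.9 - 11.3 = 348.6 degrees

348.6 degrees


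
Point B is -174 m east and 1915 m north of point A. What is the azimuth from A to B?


az = atan2(-174, 1915) = -5.2 deg
adjusted to 0-360: 354.8 degrees

354.8 degrees


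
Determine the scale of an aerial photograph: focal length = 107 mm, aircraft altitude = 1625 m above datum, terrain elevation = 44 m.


scale = f / (H - h) = 107 mm / 1581 m = 107 / 1581000 = 1:14776

1:14776


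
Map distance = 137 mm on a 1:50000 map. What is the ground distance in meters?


ground = 137 mm * 50000 / 1000 = 6850.0 m

6850.0 m


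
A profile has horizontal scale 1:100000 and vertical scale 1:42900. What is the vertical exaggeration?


VE = horizontal_scale / vertical_scale = 100000 / 42900 ≈ 2.3

2.3x


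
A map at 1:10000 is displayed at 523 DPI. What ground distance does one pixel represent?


pixel_cm = 2.54 / 523 ≈ 0.004857 cm
ground = pixel_cm * 10000 / 100 = 2.54 * 10000 / (523 * 100) = 25400 / 52300 ≈ 0.49 m

0.49 m


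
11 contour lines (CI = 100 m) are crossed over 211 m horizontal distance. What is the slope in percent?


elevation change = 11 * 100 = 1100 m
slope = 1100 / 211 * 100 = 521.3%

521.3%


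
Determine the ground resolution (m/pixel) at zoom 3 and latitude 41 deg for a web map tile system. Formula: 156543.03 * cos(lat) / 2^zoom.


res = 156543.03 * cos(41) / 2^3 = 156543.03 * 0.75470958 / 8 = 14768.07 m/pixel

14768.07 m/pixel


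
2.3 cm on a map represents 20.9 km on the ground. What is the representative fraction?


ground = 20.9 km = 2090000 cm; RF denominator = ground / map = 2090000 / 2.3 ≈ 908696; RF = 1:908696

1:908696


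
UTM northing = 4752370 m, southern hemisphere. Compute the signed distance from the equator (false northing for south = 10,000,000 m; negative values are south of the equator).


For southern: actual = 4752370 - 10000000 = -5247630 m

-5247630 m


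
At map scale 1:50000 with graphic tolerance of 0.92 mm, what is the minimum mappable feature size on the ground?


ground = 0.92 mm * 50000 / 1000 = 46.0 m

46.0 m


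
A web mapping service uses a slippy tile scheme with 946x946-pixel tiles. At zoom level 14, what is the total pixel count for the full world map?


tiles per axis = 2^14 = 16384
total tiles = 16384^2 = 268435456
pixels per axis = 16384 * 946 = 15499264
total pixels = 15499264^2 = 240227184541696

240227184541696 pixels


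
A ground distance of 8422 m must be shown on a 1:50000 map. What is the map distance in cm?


map_cm = 8422 * 100 / 50000 = 16.844 cm ≈ 16.84 cm

16.84 cm


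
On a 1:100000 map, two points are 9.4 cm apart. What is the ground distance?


ground = 9.4 cm * 100000 / 100 = 9400.0 m = 9.4 km

9.4 km


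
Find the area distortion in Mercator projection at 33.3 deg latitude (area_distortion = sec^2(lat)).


area_distortion = 1/cos^2(33.3) = 1.431

1.431


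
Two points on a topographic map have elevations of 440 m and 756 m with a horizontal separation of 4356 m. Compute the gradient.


gradient = (756 - 440) / 4356 = 316 / 4356 = 0.0725

0.0725


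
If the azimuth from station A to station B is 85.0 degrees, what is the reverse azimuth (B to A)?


back azimuth = (85.0 + 180) mod 360 = 265.0 degrees

265.0 degrees


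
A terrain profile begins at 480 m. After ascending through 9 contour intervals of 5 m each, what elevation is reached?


elevation = 480 + 9 * 5 = 525 m

525 m


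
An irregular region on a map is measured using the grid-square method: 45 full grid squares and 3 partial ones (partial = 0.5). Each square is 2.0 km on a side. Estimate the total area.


effective squares = 45 + 3 * 0.5 = 46.5
area = 46.5 * 4.0 = 186.0 km^2

186.0 km^2


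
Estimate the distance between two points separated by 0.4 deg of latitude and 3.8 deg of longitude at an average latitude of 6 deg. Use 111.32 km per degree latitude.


dlat_km = 0.4 * 111.32 = 44.528
dlon_km = 3.8 * 111.32 * cos(6) ≈ 420.699
dist = sqrt(44.528^2 + 420.699^2) ≈ 423.0 km

423.0 km


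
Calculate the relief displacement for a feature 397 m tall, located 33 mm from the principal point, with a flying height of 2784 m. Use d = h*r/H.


d = h * r / H = 397 * 33 / 2784 = 4.71 mm

4.71 mm


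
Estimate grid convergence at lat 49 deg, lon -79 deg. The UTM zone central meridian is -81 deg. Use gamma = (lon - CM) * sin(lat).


gamma = (-79 - -81) * sin(49) = 2 * 0.75471 = 1.509 degrees

1.509 degrees


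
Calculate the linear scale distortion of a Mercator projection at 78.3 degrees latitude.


SF = 1 / cos(78.3) = 1 / 0.202787 = 4.931

4.931


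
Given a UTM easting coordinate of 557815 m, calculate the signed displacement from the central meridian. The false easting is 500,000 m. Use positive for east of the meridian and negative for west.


displacement = 557815 - 500000 = 57815 m

57815 m


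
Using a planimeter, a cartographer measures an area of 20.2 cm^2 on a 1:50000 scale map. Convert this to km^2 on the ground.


ground_area = 20.2 * (50000/100)^2 = 5050000.0 m^2 = 5.05 km^2

5.05 km^2


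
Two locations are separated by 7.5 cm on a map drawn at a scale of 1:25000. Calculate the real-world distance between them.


ground = 7.5 cm * 25000 / 100 = 1875.0 m = 1.875 km

1.875 km


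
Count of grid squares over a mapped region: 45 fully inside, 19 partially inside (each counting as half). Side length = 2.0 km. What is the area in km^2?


effective squares = 45 + 19 * 0.5 = 54.5
area = 54.5 * 4.0 = 218.0 km^2

218.0 km^2


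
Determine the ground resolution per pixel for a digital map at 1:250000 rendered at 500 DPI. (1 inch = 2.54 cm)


pixel_cm = 2.54 / 500 = 0.00508 cm
ground = pixel_cm * 250000 / 100 = 2.54 * 250000 / (500 * 100) = 635000 / 50000 = 12.7 m

12.7 m


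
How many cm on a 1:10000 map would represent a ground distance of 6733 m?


map_cm = 6733 * 100 / 10000 = 67.33 cm

67.33 cm


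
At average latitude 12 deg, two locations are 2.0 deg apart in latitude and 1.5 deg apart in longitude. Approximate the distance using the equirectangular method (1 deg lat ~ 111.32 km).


dlat_km = 2.0 * 111.32 = 222.64
dlon_km = 1.5 * 111.32 * cos(12) ≈ 163.331
dist = sqrt(222.64^2 + 163.331^2) ≈ 276.1 km

276.1 km


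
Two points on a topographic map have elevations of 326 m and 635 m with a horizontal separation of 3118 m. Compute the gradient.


gradient = (635 - 326) / 3118 = 309 / 3118 = 0.0991

0.0991


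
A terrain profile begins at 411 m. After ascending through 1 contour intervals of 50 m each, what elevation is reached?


elevation = 411 + 1 * 50 = 461 m

461 m


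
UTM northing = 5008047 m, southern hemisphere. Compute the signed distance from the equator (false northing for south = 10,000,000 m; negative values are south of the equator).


For southern: actual = 5008047 - 10000000 = -4991953 m

-4991953 m


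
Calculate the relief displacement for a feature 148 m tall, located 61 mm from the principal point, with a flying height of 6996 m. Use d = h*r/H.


d = h * r / H = 148 * 61 / 6996 = 1.29 mm

1.29 mm
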